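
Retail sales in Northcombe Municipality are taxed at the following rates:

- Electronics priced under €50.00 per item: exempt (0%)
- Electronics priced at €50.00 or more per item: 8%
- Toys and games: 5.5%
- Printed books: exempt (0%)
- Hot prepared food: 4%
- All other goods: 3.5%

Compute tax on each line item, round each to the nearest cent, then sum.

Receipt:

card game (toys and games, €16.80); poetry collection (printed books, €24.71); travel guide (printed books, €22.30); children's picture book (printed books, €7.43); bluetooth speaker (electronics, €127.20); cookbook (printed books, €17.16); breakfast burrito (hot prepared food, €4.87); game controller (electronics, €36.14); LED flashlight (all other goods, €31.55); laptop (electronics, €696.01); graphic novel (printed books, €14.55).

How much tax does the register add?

Card game €16.80: toys and games → 5.5% → €0.92
Poetry collection €24.71: printed books → 0% → €0.00
Travel guide €22.30: printed books → 0% → €0.00
Children's picture book €7.43: printed books → 0% → €0.00
Bluetooth speaker €127.20: electronics, €50.00 or more → 8% → €10.18
Cookbook €17.16: printed books → 0% → €0.00
Breakfast burrito €4.87: hot prepared food → 4% → €0.19
Game controller €36.14: electronics, under €50.00 → 0% → €0.00
LED flashlight €31.55: all other goods → 3.5% → €1.10
Laptop €696.01: electronics, €50.00 or more → 8% → €55.68
Graphic novel €14.55: printed books → 0% → €0.00
Total tax = €0.92 + €10.18 + €0.19 + €1.10 + €55.68 = €68.07

€68.07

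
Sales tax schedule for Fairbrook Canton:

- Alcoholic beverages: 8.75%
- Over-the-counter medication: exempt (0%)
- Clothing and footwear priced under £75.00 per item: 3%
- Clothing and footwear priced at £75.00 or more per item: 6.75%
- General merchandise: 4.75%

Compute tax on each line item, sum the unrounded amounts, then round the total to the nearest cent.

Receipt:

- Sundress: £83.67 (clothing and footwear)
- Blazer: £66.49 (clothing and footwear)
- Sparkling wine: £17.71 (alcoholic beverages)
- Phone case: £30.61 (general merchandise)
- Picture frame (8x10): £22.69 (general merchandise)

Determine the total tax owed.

£11.72

Sundress £83.67: clothing and footwear, £75.00 or more → 6.75% → £5.647725
Blazer £66.49: clothing and footwear, under £75.00 → 3% → £1.9947
Sparkling wine £17.71: alcoholic beverages → 8.75% → £1.549625
Phone case £30.61: general merchandise → 4.75% → £1.453975
Picture frame (8x10) £22.69: general merchandise → 4.75% → £1.077775
Unrounded tax sum = £11.7238 → £11.72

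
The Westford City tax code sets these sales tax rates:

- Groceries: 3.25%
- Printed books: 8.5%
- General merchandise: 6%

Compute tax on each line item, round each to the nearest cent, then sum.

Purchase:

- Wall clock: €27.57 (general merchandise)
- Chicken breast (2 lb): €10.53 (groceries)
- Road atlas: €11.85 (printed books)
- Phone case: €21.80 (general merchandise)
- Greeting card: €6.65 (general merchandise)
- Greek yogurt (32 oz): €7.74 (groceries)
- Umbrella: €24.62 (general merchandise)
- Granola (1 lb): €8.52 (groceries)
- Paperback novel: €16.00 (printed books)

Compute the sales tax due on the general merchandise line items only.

Wall clock €27.57: general merchandise → 6% → €1.65
Phone case €21.80: general merchandise → 6% → €1.31
Greeting card €6.65: general merchandise → 6% → €0.40
Umbrella €24.62: general merchandise → 6% → €1.48
Tax on general merchandise = €1.65 + €1.31 + €0.40 + €1.48 = €4.84

€4.84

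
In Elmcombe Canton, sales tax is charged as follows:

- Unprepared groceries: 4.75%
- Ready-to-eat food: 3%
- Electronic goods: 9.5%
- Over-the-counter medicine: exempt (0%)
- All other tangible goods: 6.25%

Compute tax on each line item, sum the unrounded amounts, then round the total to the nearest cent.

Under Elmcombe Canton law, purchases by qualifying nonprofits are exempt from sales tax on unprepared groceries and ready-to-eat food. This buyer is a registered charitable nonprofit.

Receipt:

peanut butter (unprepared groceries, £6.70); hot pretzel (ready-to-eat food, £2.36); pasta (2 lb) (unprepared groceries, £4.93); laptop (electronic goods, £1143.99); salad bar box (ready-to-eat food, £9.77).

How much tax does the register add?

Peanut butter £6.70: unprepared groceries, buyer-exempt → 0% → £0.00
Hot pretzel £2.36: ready-to-eat food, buyer-exempt → 0% → £0.00
Pasta (2 lb) £4.93: unprepared groceries, buyer-exempt → 0% → £0.00
Laptop £1143.99: electronic goods → 9.5% → £108.67905
Salad bar box £9.77: ready-to-eat food, buyer-exempt → 0% → £0.00
Unrounded tax sum = £108.67905 → £108.68

£108.68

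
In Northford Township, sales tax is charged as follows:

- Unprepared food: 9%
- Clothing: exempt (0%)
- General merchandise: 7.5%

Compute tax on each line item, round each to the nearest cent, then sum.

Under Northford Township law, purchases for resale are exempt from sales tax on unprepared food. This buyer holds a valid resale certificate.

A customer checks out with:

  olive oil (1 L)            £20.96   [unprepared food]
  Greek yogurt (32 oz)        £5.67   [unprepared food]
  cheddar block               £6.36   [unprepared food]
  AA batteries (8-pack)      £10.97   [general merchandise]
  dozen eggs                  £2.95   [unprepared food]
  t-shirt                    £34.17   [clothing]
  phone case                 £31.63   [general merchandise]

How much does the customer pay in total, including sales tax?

£115.90

Olive oil (1 L) £20.96: unprepared food, buyer-exempt → 0% → £0.00
Greek yogurt (32 oz) £5.67: unprepared food, buyer-exempt → 0% → £0.00
Cheddar block £6.36: unprepared food, buyer-exempt → 0% → £0.00
AA batteries (8-pack) £10.97: general merchandise → 7.5% → £0.82
Dozen eggs £2.95: unprepared food, buyer-exempt → 0% → £0.00
T-shirt £34.17: clothing → 0% → £0.00
Phone case £31.63: general merchandise → 7.5% → £2.37
Subtotal = £112.71; tax = £3.19; total due = £115.90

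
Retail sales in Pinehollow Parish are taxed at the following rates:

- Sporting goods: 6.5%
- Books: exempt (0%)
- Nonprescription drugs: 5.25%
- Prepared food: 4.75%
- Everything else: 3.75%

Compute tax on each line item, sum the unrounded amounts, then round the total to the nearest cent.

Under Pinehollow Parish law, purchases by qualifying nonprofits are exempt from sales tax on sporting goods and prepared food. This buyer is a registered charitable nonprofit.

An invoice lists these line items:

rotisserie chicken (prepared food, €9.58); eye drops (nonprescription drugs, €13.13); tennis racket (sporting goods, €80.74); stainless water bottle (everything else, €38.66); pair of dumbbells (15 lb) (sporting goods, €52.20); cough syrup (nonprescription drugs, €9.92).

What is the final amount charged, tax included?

Rotisserie chicken €9.58: prepared food, buyer-exempt → 0% → €0.00
Eye drops €13.13: nonprescription drugs → 5.25% → €0.689325
Tennis racket €80.74: sporting goods, buyer-exempt → 0% → €0.00
Stainless water bottle €38.66: everything else → 3.75% → €1.44975
Pair of dumbbells (15 lb) €52.20: sporting goods, buyer-exempt → 0% → €0.00
Cough syrup €9.92: nonprescription drugs → 5.25% → €0.5208
Subtotal = €204.23; unrounded tax = €2.659875 → €2.66; total due = €206.89

€206.89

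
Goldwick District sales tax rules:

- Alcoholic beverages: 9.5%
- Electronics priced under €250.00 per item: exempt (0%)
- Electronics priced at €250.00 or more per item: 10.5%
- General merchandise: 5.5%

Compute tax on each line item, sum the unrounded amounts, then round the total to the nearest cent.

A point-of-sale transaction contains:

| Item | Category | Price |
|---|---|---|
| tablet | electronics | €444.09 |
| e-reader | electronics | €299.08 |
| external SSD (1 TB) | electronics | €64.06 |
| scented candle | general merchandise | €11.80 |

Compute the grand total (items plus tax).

€897.71

Tablet €444.09: electronics, €250.00 or more → 10.5% → €46.62945
E-reader €299.08: electronics, €250.00 or more → 10.5% → €31.4034
External SSD (1 TB) €64.06: electronics, under €250.00 → 0% → €0.00
Scented candle €11.80: general merchandise → 5.5% → €0.649
Subtotal = €819.03; unrounded tax = €78.68185 → €78.68; total due = €897.71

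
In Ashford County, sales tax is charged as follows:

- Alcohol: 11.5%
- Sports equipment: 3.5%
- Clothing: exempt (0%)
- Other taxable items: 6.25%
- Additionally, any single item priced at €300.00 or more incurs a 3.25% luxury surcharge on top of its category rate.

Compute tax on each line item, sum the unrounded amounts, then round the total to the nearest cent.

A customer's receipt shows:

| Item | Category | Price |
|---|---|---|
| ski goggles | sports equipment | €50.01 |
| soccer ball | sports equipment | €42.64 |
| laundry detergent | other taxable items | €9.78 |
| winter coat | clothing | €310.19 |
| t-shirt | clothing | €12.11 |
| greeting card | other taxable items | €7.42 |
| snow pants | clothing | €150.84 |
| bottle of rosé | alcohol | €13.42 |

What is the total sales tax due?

€15.94

Ski goggles €50.01: sports equipment → 3.5% → €1.75035
Soccer ball €42.64: sports equipment → 3.5% → €1.4924
Laundry detergent €9.78: other taxable items → 6.25% → €0.61125
Winter coat €310.19: clothing → 0% + 3.25% surcharge = 3.25% → €10.081175
T-shirt €12.11: clothing → 0% → €0.00
Greeting card €7.42: other taxable items → 6.25% → €0.46375
Snow pants €150.84: clothing → 0% → €0.00
Bottle of rosé €13.42: alcohol → 11.5% → €1.5433
Unrounded tax sum = €15.942225 → €15.94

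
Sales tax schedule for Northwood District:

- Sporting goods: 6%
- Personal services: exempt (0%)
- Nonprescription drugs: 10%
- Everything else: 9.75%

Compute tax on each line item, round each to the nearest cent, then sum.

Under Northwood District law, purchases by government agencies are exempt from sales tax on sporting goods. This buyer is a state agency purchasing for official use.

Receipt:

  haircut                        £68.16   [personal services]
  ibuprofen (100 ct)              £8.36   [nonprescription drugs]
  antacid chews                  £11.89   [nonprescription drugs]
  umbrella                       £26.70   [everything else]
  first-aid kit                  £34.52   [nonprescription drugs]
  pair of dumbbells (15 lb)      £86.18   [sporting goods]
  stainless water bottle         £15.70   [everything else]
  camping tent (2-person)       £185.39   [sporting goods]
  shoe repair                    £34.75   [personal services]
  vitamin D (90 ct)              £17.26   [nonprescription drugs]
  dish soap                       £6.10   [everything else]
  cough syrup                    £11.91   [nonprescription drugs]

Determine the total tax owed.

£13.12

Haircut £68.16: personal services → 0% → £0.00
Ibuprofen (100 ct) £8.36: nonprescription drugs → 10% → £0.84
Antacid chews £11.89: nonprescription drugs → 10% → £1.19
Umbrella £26.70: everything else → 9.75% → £2.60
First-aid kit £34.52: nonprescription drugs → 10% → £3.45
Pair of dumbbells (15 lb) £86.18: sporting goods, buyer-exempt → 0% → £0.00
Stainless water bottle £15.70: everything else → 9.75% → £1.53
Camping tent (2-person) £185.39: sporting goods, buyer-exempt → 0% → £0.00
Shoe repair £34.75: personal services → 0% → £0.00
Vitamin D (90 ct) £17.26: nonprescription drugs → 10% → £1.73
Dish soap £6.10: everything else → 9.75% → £0.59
Cough syrup £11.91: nonprescription drugs → 10% → £1.19
Total tax = £0.84 + £1.19 + £2.60 + £3.45 + £1.53 + £1.73 + £0.59 + £1.19 = £13.12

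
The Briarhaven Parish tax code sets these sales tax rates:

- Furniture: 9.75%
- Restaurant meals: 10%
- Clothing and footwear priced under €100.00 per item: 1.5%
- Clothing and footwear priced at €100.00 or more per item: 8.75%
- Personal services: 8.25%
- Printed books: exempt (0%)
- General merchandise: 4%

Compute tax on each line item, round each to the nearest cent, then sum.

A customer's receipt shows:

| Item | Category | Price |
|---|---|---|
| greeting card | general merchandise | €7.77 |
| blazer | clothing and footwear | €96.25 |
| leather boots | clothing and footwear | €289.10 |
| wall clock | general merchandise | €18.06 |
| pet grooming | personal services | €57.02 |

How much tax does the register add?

Greeting card €7.77: general merchandise → 4% → €0.31
Blazer €96.25: clothing and footwear, under €100.00 → 1.5% → €1.44
Leather boots €289.10: clothing and footwear, €100.00 or more → 8.75% → €25.30
Wall clock €18.06: general merchandise → 4% → €0.72
Pet grooming €57.02: personal services → 8.25% → €4.70
Total tax = €0.31 + €1.44 + €25.30 + €0.72 + €4.70 = €32.47

€32.47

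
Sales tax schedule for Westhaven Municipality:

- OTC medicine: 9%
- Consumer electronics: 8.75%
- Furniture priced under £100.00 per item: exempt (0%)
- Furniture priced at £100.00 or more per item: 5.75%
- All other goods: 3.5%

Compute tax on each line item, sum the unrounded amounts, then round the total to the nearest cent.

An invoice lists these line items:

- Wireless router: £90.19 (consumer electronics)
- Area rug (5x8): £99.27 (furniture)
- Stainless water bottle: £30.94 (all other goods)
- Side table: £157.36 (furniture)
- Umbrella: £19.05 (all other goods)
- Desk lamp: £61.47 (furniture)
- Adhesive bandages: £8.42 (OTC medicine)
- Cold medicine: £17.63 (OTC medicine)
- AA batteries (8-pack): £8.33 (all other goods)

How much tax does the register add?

£21.33

Wireless router £90.19: consumer electronics → 8.75% → £7.891625
Area rug (5x8) £99.27: furniture, under £100.00 → 0% → £0.00
Stainless water bottle £30.94: all other goods → 3.5% → £1.0829
Side table £157.36: furniture, £100.00 or more → 5.75% → £9.0482
Umbrella £19.05: all other goods → 3.5% → £0.66675
Desk lamp £61.47: furniture, under £100.00 → 0% → £0.00
Adhesive bandages £8.42: OTC medicine → 9% → £0.7578
Cold medicine £17.63: OTC medicine → 9% → £1.5867
AA batteries (8-pack) £8.33: all other goods → 3.5% → £0.29155
Unrounded tax sum = £21.325525 → £21.33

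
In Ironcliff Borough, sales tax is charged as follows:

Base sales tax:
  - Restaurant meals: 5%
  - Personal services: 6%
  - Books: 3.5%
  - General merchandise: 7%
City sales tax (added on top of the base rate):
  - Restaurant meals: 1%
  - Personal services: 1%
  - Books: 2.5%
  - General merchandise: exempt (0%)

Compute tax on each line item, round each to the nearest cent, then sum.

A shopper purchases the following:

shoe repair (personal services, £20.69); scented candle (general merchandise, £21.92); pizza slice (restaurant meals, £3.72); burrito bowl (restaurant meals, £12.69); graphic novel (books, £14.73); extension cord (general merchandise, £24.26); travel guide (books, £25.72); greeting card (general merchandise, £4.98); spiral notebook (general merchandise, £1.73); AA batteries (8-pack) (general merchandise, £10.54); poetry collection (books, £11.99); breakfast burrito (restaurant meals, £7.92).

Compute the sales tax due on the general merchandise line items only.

Scented candle £21.92: general merchandise → 7% + 0% city = 7% → £1.53
Extension cord £24.26: general merchandise → 7% + 0% city = 7% → £1.70
Greeting card £4.98: general merchandise → 7% + 0% city = 7% → £0.35
Spiral notebook £1.73: general merchandise → 7% + 0% city = 7% → £0.12
AA batteries (8-pack) £10.54: general merchandise → 7% + 0% city = 7% → £0.74
Tax on general merchandise = £1.53 + £1.70 + £0.35 + £0.12 + £0.74 = £4.44

£4.44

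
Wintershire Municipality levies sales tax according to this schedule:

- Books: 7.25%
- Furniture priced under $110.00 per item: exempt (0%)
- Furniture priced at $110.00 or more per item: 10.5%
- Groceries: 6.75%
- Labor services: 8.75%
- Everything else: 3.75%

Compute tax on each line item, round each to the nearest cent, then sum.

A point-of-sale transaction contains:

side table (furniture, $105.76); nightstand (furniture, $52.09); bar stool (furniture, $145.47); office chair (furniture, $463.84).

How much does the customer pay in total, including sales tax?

$831.13

Side table $105.76: furniture, under $110.00 → 0% → $0.00
Nightstand $52.09: furniture, under $110.00 → 0% → $0.00
Bar stool $145.47: furniture, $110.00 or more → 10.5% → $15.27
Office chair $463.84: furniture, $110.00 or more → 10.5% → $48.70
Subtotal = $767.16; tax = $63.97; total due = $831.13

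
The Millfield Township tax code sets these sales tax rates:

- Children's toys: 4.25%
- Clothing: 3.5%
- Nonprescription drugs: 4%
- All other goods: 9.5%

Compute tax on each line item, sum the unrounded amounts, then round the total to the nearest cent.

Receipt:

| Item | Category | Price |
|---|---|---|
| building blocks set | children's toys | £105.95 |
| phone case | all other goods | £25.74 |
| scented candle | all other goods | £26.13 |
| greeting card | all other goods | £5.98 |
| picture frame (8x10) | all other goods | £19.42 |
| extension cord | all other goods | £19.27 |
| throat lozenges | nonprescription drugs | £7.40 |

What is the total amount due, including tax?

Building blocks set £105.95: children's toys → 4.25% → £4.502875
Phone case £25.74: all other goods → 9.5% → £2.4453
Scented candle £26.13: all other goods → 9.5% → £2.48235
Greeting card £5.98: all other goods → 9.5% → £0.5681
Picture frame (8x10) £19.42: all other goods → 9.5% → £1.8449
Extension cord £19.27: all other goods → 9.5% → £1.83065
Throat lozenges £7.40: nonprescription drugs → 4% → £0.296
Subtotal = £209.89; unrounded tax = £13.970175 → £13.97; total due = £223.86

£223.86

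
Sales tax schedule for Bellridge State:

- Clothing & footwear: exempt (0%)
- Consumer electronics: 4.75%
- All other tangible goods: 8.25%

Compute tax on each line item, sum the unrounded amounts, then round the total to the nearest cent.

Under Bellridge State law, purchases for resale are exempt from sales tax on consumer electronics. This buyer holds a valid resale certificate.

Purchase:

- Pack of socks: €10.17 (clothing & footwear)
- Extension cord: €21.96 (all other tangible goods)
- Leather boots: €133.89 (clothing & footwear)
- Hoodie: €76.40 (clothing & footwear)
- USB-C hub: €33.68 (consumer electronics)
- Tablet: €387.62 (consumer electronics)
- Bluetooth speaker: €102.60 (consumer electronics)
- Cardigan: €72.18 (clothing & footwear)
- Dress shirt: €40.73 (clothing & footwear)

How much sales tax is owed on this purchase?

€1.81

Pack of socks €10.17: clothing & footwear → 0% → €0.00
Extension cord €21.96: all other tangible goods → 8.25% → €1.8117
Leather boots €133.89: clothing & footwear → 0% → €0.00
Hoodie €76.40: clothing & footwear → 0% → €0.00
USB-C hub €33.68: consumer electronics, buyer-exempt → 0% → €0.00
Tablet €387.62: consumer electronics, buyer-exempt → 0% → €0.00
Bluetooth speaker €102.60: consumer electronics, buyer-exempt → 0% → €0.00
Cardigan €72.18: clothing & footwear → 0% → €0.00
Dress shirt €40.73: clothing & footwear → 0% → €0.00
Unrounded tax sum = €1.8117 → €1.81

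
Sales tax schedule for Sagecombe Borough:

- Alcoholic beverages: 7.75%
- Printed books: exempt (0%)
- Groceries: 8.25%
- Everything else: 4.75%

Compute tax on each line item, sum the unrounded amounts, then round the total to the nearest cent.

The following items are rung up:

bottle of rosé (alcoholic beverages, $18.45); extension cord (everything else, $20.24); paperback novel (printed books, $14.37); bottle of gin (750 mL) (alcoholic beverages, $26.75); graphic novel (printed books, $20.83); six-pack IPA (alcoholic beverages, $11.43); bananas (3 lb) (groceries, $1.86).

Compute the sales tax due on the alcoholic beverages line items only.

$4.39

Bottle of rosé $18.45: alcoholic beverages → 7.75% → $1.429875
Bottle of gin (750 mL) $26.75: alcoholic beverages → 7.75% → $2.073125
Six-pack IPA $11.43: alcoholic beverages → 7.75% → $0.885825
Tax on alcoholic beverages: unrounded sum = $4.388825 → $4.39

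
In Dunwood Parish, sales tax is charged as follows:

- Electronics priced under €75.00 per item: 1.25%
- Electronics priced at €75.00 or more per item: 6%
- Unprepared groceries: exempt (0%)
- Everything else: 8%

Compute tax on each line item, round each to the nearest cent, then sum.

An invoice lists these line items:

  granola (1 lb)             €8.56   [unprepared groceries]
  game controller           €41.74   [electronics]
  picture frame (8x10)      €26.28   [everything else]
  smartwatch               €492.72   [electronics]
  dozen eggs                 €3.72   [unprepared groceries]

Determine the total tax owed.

€32.18

Granola (1 lb) €8.56: unprepared groceries → 0% → €0.00
Game controller €41.74: electronics, under €75.00 → 1.25% → €0.52
Picture frame (8x10) €26.28: everything else → 8% → €2.10
Smartwatch €492.72: electronics, €75.00 or more → 6% → €29.56
Dozen eggs €3.72: unprepared groceries → 0% → €0.00
Total tax = €0.52 + €2.10 + €29.56 = €32.18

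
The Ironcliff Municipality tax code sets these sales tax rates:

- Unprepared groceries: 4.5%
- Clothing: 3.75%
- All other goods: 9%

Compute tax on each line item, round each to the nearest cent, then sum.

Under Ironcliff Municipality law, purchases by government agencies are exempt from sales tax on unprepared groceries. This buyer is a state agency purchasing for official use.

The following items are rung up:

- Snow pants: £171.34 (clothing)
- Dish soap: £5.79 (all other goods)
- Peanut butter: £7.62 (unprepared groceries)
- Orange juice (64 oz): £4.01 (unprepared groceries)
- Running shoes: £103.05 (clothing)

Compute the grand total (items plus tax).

£302.62

Snow pants £171.34: clothing → 3.75% → £6.43
Dish soap £5.79: all other goods → 9% → £0.52
Peanut butter £7.62: unprepared groceries, buyer-exempt → 0% → £0.00
Orange juice (64 oz) £4.01: unprepared groceries, buyer-exempt → 0% → £0.00
Running shoes £103.05: clothing → 3.75% → £3.86
Subtotal = £291.81; tax = £10.81; total due = £302.62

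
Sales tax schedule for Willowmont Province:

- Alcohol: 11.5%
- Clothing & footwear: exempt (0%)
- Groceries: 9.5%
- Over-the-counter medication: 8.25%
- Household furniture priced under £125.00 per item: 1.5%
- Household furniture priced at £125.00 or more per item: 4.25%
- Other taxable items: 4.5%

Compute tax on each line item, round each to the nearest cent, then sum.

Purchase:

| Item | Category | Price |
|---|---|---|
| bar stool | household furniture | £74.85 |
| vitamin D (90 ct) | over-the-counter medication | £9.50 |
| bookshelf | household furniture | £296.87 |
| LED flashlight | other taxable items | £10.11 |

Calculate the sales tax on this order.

Bar stool £74.85: household furniture, under £125.00 → 1.5% → £1.12
Vitamin D (90 ct) £9.50: over-the-counter medication → 8.25% → £0.78
Bookshelf £296.87: household furniture, £125.00 or more → 4.25% → £12.62
LED flashlight £10.11: other taxable items → 4.5% → £0.45
Total tax = £1.12 + £0.78 + £12.62 + £0.45 = £14.97

£14.97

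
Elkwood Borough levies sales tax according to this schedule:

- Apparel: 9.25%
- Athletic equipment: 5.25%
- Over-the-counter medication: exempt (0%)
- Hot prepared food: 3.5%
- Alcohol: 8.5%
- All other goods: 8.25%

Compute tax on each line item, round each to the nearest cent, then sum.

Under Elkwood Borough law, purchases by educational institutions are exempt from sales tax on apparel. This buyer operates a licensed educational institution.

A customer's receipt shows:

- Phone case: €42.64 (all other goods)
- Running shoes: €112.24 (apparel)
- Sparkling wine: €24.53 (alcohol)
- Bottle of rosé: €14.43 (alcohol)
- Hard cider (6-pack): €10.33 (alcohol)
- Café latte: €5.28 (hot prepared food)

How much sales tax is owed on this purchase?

€7.90

Phone case €42.64: all other goods → 8.25% → €3.52
Running shoes €112.24: apparel, buyer-exempt → 0% → €0.00
Sparkling wine €24.53: alcohol → 8.5% → €2.09
Bottle of rosé €14.43: alcohol → 8.5% → €1.23
Hard cider (6-pack) €10.33: alcohol → 8.5% → €0.88
Café latte €5.28: hot prepared food → 3.5% → €0.18
Total tax = €3.52 + €2.09 + €1.23 + €0.88 + €0.18 = €7.90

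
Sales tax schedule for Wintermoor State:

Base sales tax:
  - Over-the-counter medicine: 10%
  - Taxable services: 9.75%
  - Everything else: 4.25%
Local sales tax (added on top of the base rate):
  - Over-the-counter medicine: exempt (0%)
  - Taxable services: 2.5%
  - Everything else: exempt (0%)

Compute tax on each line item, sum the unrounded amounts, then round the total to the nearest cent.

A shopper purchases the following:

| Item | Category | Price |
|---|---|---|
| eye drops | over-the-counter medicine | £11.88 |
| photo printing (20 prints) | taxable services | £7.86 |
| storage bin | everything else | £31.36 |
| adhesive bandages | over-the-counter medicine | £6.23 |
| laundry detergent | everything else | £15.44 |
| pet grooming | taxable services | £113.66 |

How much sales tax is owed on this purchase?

Eye drops £11.88: over-the-counter medicine → 10% + 0% local = 10% → £1.188
Photo printing (20 prints) £7.86: taxable services → 9.75% + 2.5% local = 12.25% → £0.96285
Storage bin £31.36: everything else → 4.25% + 0% local = 4.25% → £1.3328
Adhesive bandages £6.23: over-the-counter medicine → 10% + 0% local = 10% → £0.623
Laundry detergent £15.44: everything else → 4.25% + 0% local = 4.25% → £0.6562
Pet grooming £113.66: taxable services → 9.75% + 2.5% local = 12.25% → £13.92335
Unrounded tax sum = £18.6862 → £18.69

£18.69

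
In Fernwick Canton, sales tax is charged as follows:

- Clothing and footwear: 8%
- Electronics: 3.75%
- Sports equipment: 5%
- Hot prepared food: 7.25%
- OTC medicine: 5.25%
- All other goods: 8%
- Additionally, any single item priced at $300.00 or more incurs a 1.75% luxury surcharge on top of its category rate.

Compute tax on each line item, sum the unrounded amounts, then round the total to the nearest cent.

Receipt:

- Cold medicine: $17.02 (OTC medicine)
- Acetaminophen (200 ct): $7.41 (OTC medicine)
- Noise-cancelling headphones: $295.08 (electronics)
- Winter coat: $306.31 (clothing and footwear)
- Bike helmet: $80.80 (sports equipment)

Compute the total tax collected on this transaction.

$46.25

Cold medicine $17.02: OTC medicine → 5.25% → $0.89355
Acetaminophen (200 ct) $7.41: OTC medicine → 5.25% → $0.389025
Noise-cancelling headphones $295.08: electronics → 3.75% → $11.0655
Winter coat $306.31: clothing and footwear → 8% + 1.75% surcharge = 9.75% → $29.865225
Bike helmet $80.80: sports equipment → 5% → $4.04
Unrounded tax sum = $46.2533 → $46.25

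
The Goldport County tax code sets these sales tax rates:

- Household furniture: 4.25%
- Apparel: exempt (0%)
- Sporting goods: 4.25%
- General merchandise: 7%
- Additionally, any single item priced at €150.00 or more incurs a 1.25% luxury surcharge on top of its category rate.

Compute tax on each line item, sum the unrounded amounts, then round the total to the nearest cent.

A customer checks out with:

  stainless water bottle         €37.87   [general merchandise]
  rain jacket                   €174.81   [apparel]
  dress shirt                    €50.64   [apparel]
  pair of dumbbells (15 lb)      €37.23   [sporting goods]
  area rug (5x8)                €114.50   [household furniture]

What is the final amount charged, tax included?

€426.33

Stainless water bottle €37.87: general merchandise → 7% → €2.6509
Rain jacket €174.81: apparel → 0% + 1.25% surcharge = 1.25% → €2.185125
Dress shirt €50.64: apparel → 0% → €0.00
Pair of dumbbells (15 lb) €37.23: sporting goods → 4.25% → €1.582275
Area rug (5x8) €114.50: household furniture → 4.25% → €4.86625
Subtotal = €415.05; unrounded tax = €11.28455 → €11.28; total due = €426.33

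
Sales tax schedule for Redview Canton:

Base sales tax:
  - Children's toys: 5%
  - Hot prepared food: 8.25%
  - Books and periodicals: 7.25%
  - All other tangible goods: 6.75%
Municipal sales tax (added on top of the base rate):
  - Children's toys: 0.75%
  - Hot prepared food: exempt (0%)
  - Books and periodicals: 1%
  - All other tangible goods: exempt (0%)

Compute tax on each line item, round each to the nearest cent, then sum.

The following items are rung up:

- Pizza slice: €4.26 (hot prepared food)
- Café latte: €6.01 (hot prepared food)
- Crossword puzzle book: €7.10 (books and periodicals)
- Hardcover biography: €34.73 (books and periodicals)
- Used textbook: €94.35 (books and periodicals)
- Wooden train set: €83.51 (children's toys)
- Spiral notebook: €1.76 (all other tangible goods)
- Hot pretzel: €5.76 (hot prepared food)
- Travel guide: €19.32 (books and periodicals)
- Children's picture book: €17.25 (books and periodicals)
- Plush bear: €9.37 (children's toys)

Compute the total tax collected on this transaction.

Pizza slice €4.26: hot prepared food → 8.25% + 0% municipal = 8.25% → €0.35
Café latte €6.01: hot prepared food → 8.25% + 0% municipal = 8.25% → €0.50
Crossword puzzle book €7.10: books and periodicals → 7.25% + 1% municipal = 8.25% → €0.59
Hardcover biography €34.73: books and periodicals → 7.25% + 1% municipal = 8.25% → €2.87
Used textbook €94.35: books and periodicals → 7.25% + 1% municipal = 8.25% → €7.78
Wooden train set €83.51: children's toys → 5% + 0.75% municipal = 5.75% → €4.80
Spiral notebook €1.76: all other tangible goods → 6.75% + 0% municipal = 6.75% → €0.12
Hot pretzel €5.76: hot prepared food → 8.25% + 0% municipal = 8.25% → €0.48
Travel guide €19.32: books and periodicals → 7.25% + 1% municipal = 8.25% → €1.59
Children's picture book €17.25: books and periodicals → 7.25% + 1% municipal = 8.25% → €1.42
Plush bear €9.37: children's toys → 5% + 0.75% municipal = 5.75% → €0.54
Total tax = €0.35 + €0.50 + €0.59 + €2.87 + €7.78 + €4.80 + €0.12 + €0.48 + €1.59 + €1.42 + €0.54 = €21.04

€21.04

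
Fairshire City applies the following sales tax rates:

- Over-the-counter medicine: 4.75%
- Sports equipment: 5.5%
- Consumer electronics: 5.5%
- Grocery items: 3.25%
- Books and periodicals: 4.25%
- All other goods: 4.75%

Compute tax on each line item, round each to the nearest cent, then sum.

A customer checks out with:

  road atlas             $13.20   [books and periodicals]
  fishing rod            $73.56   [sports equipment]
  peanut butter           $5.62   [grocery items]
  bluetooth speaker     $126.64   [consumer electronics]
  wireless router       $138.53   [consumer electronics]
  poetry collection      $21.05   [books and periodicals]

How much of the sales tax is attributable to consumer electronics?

Bluetooth speaker $126.64: consumer electronics → 5.5% → $6.97
Wireless router $138.53: consumer electronics → 5.5% → $7.62
Tax on consumer electronics = $6.97 + $7.62 = $14.59

$14.59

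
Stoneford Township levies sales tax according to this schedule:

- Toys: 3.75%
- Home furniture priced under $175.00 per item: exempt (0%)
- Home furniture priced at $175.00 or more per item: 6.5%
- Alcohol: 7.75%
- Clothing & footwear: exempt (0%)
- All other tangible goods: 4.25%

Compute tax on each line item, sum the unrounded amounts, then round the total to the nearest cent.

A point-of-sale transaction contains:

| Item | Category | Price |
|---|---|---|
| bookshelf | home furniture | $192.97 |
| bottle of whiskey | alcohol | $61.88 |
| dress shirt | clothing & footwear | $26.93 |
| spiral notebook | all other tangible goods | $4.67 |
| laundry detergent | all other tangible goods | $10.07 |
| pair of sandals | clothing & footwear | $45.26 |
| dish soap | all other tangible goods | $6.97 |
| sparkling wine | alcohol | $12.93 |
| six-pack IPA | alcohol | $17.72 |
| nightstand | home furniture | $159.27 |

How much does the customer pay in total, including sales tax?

$559.31

Bookshelf $192.97: home furniture, $175.00 or more → 6.5% → $12.54305
Bottle of whiskey $61.88: alcohol → 7.75% → $4.7957
Dress shirt $26.93: clothing & footwear → 0% → $0.00
Spiral notebook $4.67: all other tangible goods → 4.25% → $0.198475
Laundry detergent $10.07: all other tangible goods → 4.25% → $0.427975
Pair of sandals $45.26: clothing & footwear → 0% → $0.00
Dish soap $6.97: all other tangible goods → 4.25% → $0.296225
Sparkling wine $12.93: alcohol → 7.75% → $1.002075
Six-pack IPA $17.72: alcohol → 7.75% → $1.3733
Nightstand $159.27: home furniture, under $175.00 → 0% → $0.00
Subtotal = $538.67; unrounded tax = $20.6368 → $20.64; total due = $559.31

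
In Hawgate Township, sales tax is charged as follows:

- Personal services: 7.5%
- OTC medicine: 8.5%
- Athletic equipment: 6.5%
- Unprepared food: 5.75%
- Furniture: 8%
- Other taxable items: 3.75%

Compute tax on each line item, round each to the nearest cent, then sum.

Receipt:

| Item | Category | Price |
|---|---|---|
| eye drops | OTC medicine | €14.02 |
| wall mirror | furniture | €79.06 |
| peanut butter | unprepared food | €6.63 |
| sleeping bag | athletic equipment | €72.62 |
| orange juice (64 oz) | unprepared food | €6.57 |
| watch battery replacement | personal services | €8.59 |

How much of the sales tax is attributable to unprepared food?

€0.76

Peanut butter €6.63: unprepared food → 5.75% → €0.38
Orange juice (64 oz) €6.57: unprepared food → 5.75% → €0.38
Tax on unprepared food = €0.38 + €0.38 = €0.76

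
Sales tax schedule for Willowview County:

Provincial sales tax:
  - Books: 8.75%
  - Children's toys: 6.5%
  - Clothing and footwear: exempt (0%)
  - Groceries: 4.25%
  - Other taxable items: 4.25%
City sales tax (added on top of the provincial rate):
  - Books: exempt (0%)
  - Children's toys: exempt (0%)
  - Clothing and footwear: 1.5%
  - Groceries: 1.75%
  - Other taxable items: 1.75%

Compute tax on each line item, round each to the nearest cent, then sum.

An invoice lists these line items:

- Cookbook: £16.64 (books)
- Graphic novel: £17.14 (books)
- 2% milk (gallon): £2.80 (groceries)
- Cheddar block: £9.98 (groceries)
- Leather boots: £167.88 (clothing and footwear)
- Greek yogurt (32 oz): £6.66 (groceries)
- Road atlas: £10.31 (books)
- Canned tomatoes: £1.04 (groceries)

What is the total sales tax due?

£7.61

Cookbook £16.64: books → 8.75% + 0% city = 8.75% → £1.46
Graphic novel £17.14: books → 8.75% + 0% city = 8.75% → £1.50
2% milk (gallon) £2.80: groceries → 4.25% + 1.75% city = 6% → £0.17
Cheddar block £9.98: groceries → 4.25% + 1.75% city = 6% → £0.60
Leather boots £167.88: clothing and footwear → 0% + 1.5% city = 1.5% → £2.52
Greek yogurt (32 oz) £6.66: groceries → 4.25% + 1.75% city = 6% → £0.40
Road atlas £10.31: books → 8.75% + 0% city = 8.75% → £0.90
Canned tomatoes £1.04: groceries → 4.25% + 1.75% city = 6% → £0.06
Total tax = £1.46 + £1.50 + £0.17 + £0.60 + £2.52 + £0.40 + £0.90 + £0.06 = £7.61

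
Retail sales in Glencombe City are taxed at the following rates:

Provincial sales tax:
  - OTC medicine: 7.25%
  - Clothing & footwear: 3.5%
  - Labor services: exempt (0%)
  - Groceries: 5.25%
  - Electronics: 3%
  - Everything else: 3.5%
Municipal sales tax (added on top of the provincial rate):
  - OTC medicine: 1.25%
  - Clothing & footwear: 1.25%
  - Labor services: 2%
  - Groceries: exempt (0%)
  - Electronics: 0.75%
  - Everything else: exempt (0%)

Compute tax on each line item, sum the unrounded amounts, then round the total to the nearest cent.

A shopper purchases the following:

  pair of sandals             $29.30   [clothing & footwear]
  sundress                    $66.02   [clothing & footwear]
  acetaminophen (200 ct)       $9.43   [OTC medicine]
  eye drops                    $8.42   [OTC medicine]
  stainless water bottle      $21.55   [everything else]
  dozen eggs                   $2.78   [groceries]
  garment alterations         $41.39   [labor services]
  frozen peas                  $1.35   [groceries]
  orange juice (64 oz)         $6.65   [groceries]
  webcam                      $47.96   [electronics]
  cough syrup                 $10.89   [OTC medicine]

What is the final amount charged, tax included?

Pair of sandals $29.30: clothing & footwear → 3.5% + 1.25% municipal = 4.75% → $1.39175
Sundress $66.02: clothing & footwear → 3.5% + 1.25% municipal = 4.75% → $3.13595
Acetaminophen (200 ct) $9.43: OTC medicine → 7.25% + 1.25% municipal = 8.5% → $0.80155
Eye drops $8.42: OTC medicine → 7.25% + 1.25% municipal = 8.5% → $0.7157
Stainless water bottle $21.55: everything else → 3.5% + 0% municipal = 3.5% → $0.75425
Dozen eggs $2.78: groceries → 5.25% + 0% municipal = 5.25% → $0.14595
Garment alterations $41.39: labor services → 0% + 2% municipal = 2% → $0.8278
Frozen peas $1.35: groceries → 5.25% + 0% municipal = 5.25% → $0.070875
Orange juice (64 oz) $6.65: groceries → 5.25% + 0% municipal = 5.25% → $0.349125
Webcam $47.96: electronics → 3% + 0.75% municipal = 3.75% → $1.7985
Cough syrup $10.89: OTC medicine → 7.25% + 1.25% municipal = 8.5% → $0.92565
Subtotal = $245.74; unrounded tax = $10.9171 → $10.92; total due = $256.66

$256.66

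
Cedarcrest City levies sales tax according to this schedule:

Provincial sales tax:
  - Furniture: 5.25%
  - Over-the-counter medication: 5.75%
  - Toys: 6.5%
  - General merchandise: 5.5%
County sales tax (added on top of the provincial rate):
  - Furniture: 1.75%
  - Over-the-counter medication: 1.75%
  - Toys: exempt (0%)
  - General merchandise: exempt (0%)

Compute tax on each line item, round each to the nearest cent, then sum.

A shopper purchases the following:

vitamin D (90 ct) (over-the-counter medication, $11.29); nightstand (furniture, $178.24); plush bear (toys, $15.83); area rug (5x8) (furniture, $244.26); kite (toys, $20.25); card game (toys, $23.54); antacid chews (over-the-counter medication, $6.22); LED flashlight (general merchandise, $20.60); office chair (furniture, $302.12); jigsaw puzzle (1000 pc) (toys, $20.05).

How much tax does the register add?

$58.36

Vitamin D (90 ct) $11.29: over-the-counter medication → 5.75% + 1.75% county = 7.5% → $0.85
Nightstand $178.24: furniture → 5.25% + 1.75% county = 7% → $12.48
Plush bear $15.83: toys → 6.5% + 0% county = 6.5% → $1.03
Area rug (5x8) $244.26: furniture → 5.25% + 1.75% county = 7% → $17.10
Kite $20.25: toys → 6.5% + 0% county = 6.5% → $1.32
Card game $23.54: toys → 6.5% + 0% county = 6.5% → $1.53
Antacid chews $6.22: over-the-counter medication → 5.75% + 1.75% county = 7.5% → $0.47
LED flashlight $20.60: general merchandise → 5.5% + 0% county = 5.5% → $1.13
Office chair $302.12: furniture → 5.25% + 1.75% county = 7% → $21.15
Jigsaw puzzle (1000 pc) $20.05: toys → 6.5% + 0% county = 6.5% → $1.30
Total tax = $0.85 + $12.48 + $1.03 + $17.10 + $1.32 + $1.53 + $0.47 + $1.13 + $21.15 + $1.30 = $58.36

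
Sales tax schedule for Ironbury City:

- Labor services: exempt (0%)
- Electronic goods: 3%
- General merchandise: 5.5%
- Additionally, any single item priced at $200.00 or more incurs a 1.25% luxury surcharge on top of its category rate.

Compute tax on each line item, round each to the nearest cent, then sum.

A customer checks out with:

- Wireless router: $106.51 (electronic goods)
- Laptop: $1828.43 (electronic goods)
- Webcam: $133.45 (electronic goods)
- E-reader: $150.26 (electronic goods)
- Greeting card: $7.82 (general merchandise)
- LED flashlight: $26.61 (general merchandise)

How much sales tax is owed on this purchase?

Wireless router $106.51: electronic goods → 3% → $3.20
Laptop $1828.43: electronic goods → 3% + 1.25% surcharge = 4.25% → $77.71
Webcam $133.45: electronic goods → 3% → $4.00
E-reader $150.26: electronic goods → 3% → $4.51
Greeting card $7.82: general merchandise → 5.5% → $0.43
LED flashlight $26.61: general merchandise → 5.5% → $1.46
Total tax = $3.20 + $77.71 + $4.00 + $4.51 + $0.43 + $1.46 = $91.31

$91.31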